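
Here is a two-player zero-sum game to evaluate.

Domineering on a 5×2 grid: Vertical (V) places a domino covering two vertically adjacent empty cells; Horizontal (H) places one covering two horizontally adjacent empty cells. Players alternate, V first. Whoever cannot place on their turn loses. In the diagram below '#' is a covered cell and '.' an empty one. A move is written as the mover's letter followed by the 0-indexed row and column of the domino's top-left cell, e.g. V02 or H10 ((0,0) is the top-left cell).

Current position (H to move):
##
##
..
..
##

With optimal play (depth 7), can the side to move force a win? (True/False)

H winning at [##/##/../../##]: True

p1 H@[##/##/../../##]: H20[##/##/##/../##]+1* H30[##/##/../##/##]+1
p2 V@[##/##/##/../##] terminal -1; root [##/##/../../##] d7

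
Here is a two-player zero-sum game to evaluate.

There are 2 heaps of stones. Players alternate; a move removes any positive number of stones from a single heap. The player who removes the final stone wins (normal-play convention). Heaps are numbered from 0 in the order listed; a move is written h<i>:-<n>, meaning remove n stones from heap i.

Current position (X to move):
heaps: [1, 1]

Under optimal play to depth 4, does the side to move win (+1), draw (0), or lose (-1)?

value((1,1), X) = -1

[(1,1)] X move#1: h0:-1:-1/(0,1)*, h1:-1:-1/(1,0)
[(0,1)] O move#2: h1:-1:+1/(0,0)*
[(0,0)] end (terminal -1, X#3); searched (1,1) to 4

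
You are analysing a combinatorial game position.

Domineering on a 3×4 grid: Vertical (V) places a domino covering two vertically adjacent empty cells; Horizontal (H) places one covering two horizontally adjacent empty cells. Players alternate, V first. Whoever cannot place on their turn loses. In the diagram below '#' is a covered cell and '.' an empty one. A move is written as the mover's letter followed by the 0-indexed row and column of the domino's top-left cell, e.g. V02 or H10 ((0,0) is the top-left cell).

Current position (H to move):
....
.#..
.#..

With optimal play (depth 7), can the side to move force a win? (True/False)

p1 H@[..../.#../.#..]: H00[##../.#../.#..]-1 H01[.##./.#../.#..]-1 H02[..##/.#../.#..]-1 H12[..../.###/.#..]+1* H22[..../.#../.###]-1
p2 V@[..../.###/.#..]: V00[#.../####/.#..]-1* V10[..../####/##..]-1
p3 H@[#.../####/.#..]: H01[###./####/.#..]+1* H02[#.##/####/.#..]+1 H22[#.../####/.###]+1
p4 V@[###./####/.#..] terminal -1; root [..../.#../.#..] d7

H winning at [..../.#../.#..]: True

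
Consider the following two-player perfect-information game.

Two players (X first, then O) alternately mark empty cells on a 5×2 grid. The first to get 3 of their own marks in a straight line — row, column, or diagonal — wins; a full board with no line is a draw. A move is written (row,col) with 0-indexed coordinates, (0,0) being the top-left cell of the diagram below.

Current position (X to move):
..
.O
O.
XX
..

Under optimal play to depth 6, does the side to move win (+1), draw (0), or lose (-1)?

[../.O/O./XX/..] X move#1: (0,0):+0/X./.O/O./XX/..*, (0,1):+0/.X/.O/O./XX/.., (1,0):+0/../XO/O./XX/.., (2,1):+0/../.O/OX/XX/.., (4,0):+0/../.O/O./XX/X., (4,1):+0/../.O/O./XX/.X
[X./.O/O./XX/..] O move#2: (0,1):+0/XO/.O/O./XX/..*, (1,0):+0/X./OO/O./XX/.., (2,1):+0/X./.O/OO/XX/.., (4,0):+0/X./.O/O./XX/O., (4,1):+0/X./.O/O./XX/.O
[XO/.O/O./XX/..] X move#3: (1,0):-1/XO/XO/O./XX/.., (2,1):+0/XO/.O/OX/XX/..*, (4,0):-1/XO/.O/O./XX/X., (4,1):-1/XO/.O/O./XX/.X
[XO/.O/OX/XX/..] O move#4: (1,0):-1/XO/OO/OX/XX/.., (4,0):-1/XO/.O/OX/XX/O., (4,1):+0/XO/.O/OX/XX/.O*
[XO/.O/OX/XX/.O] X move#5: (1,0):+0/XO/XO/OX/XX/.O*, (4,0):+0/XO/.O/OX/XX/XO
[XO/XO/OX/XX/.O] O move#6: (4,0):+0/XO/XO/OX/XX/OO*
[XO/XO/OX/XX/OO] end (terminal +0, X#7); searched ../.O/O./XX/.. to 6

value(../.O/O./XX/.., X) = 0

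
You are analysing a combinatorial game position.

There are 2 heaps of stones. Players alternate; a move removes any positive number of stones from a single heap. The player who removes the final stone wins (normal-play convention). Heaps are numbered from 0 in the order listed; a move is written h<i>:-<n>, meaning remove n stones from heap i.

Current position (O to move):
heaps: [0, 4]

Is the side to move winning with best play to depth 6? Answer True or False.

[(0,4)] O move#1: h1:-1:-1/(0,3), h1:-2:-1/(0,2), h1:-3:-1/(0,1), h1:-4:+1/(0,0)*
[(0,0)] end (terminal -1, X#2); searched (0,4) to 6

O winning at [(0,4)]: True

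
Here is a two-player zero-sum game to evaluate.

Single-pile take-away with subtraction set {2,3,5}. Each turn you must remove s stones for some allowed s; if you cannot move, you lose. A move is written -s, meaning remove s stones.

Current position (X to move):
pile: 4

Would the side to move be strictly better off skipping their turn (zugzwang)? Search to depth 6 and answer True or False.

zugzwang(4, X) = False

p1 X@[4]: -2[2]-1 -3[1]+1*
p2 O@[1] terminal -1; root [4] d6
suppose X passes — search the same position with O to move:
pass> p1 O@[4]: -2[2]-1 -3[1]+1*
pass> p2 X@[1] terminal -1; root [4] d6
for X: play +1, pass -1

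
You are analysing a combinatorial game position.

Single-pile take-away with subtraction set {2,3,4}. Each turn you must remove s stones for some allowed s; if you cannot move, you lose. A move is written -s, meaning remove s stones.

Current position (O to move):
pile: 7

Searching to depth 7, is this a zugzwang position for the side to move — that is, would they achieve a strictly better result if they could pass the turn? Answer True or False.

zugzwang(7, O) = True

[7] O move#1: -2:-1/5*, -3:-1/4, -4:-1/3
[5] X move#2: -2:-1/3, -3:-1/2, -4:+1/1*
[1] end (terminal -1, O#3); searched 7 to 7
if O skipped the turn, X would face:
~ [7] X move#1: -2:-1/5*, -3:-1/4, -4:-1/3
~ [5] O move#2: -2:-1/3, -3:-1/2, -4:+1/1*
~ [1] end (terminal -1, X#3); searched 7 to 7
compare (O): move=-1 vs pass=+1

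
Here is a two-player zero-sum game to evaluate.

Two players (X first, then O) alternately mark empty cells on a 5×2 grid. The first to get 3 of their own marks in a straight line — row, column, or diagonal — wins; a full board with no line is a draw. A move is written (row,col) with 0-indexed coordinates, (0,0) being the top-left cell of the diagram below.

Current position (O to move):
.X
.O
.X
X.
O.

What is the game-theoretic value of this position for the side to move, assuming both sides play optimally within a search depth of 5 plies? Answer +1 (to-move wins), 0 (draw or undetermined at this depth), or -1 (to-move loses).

value(.X/.O/.X/X./O., O) = 0

ply 1, O at .X/.O/.X/X./O. | (0,0)=+0→OX/.O/.X/X./O.*; (1,0)=+0→.X/OO/.X/X./O.; (2,0)=+0→.X/.O/OX/X./O.; (3,1)=+0→.X/.O/.X/XO/O.; (4,1)=+0→.X/.O/.X/X./OO
ply 2, X at OX/.O/.X/X./O. | (1,0)=+0→OX/XO/.X/X./O.*; (2,0)=+0→OX/.O/XX/X./O.; (3,1)=+0→OX/.O/.X/XX/O.; (4,1)=+0→OX/.O/.X/X./OX
ply 3, O at OX/XO/.X/X./O. | (2,0)=+0→OX/XO/OX/X./O.*; (3,1)=-1→OX/XO/.X/XO/O.; (4,1)=-1→OX/XO/.X/X./OO
ply 4, X at OX/XO/OX/X./O. | (3,1)=+0→OX/XO/OX/XX/O.*; (4,1)=+0→OX/XO/OX/X./OX
ply 5, O at OX/XO/OX/XX/O. | (4,1)=+0→OX/XO/OX/XX/OO*
ply 6: OX/XO/OX/XX/OO is terminal +0 (X); from .X/.O/.X/X./O. depth 5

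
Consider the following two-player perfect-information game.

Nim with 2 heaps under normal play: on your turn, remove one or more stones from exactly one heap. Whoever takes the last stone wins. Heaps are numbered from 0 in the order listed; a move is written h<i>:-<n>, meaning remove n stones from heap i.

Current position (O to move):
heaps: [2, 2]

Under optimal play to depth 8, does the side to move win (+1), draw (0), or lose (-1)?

[(2,2)] O move#1: h0:-1:-1/(1,2)*, h0:-2:-1/(0,2), h1:-1:-1/(2,1), h1:-2:-1/(2,0)
[(1,2)] X move#2: h0:-1:-1/(0,2), h1:-1:+1/(1,1)*, h1:-2:-1/(1,0)
[(1,1)] O move#3: h0:-1:-1/(0,1)*, h1:-1:-1/(1,0)
[(0,1)] X move#4: h1:-1:+1/(0,0)*
[(0,0)] end (terminal -1, O#5); searched (2,2) to 8

value((2,2), O) = -1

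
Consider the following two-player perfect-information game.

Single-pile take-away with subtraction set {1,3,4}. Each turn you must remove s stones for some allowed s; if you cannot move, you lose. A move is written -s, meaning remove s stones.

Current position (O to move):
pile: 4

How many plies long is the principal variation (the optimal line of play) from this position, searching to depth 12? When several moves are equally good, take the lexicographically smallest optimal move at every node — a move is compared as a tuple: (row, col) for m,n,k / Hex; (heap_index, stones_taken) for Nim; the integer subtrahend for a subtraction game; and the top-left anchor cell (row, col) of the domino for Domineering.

[4] O move#1: -1:-1/3, -3:-1/1, -4:+1/0*
[0] end (terminal -1, X#2); searched 4 to 12

PV length from [4]: 1 ply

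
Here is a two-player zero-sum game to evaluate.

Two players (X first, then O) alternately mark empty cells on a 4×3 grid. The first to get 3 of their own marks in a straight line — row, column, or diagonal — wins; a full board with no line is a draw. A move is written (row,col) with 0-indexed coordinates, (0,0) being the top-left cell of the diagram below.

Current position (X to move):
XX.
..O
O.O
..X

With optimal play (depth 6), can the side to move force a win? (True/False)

X winning at [XX./..O/O.O/..X]: True

ply 1, X at XX./..O/O.O/..X | (0,2)=+1→XXX/..O/O.O/..X*; (1,0)=-1→XX./X.O/O.O/..X; (1,1)=-1→XX./.XO/O.O/..X; (2,1)=-1→XX./..O/OXO/..X; (3,0)=-1→XX./..O/O.O/X.X; (3,1)=-1→XX./..O/O.O/.XX
ply 2: XXX/..O/O.O/..X is terminal -1 (O); from XX./..O/O.O/..X depth 6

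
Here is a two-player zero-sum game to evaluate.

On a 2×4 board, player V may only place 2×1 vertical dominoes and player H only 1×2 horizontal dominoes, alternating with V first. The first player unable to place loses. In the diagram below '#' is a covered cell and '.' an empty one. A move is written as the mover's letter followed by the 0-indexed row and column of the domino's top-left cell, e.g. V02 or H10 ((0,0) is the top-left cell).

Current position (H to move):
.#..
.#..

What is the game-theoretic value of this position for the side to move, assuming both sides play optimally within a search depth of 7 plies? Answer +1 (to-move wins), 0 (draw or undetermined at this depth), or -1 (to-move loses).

p1 H@[.#../.#..]: H02[.###/.#..]+1* H12[.#../.###]+1
p2 V@[.###/.#..]: V00[####/##..]-1*
p3 H@[####/##..]: H12[####/####]+1*
p4 V@[####/####] terminal -1; root [.#../.#..] d7

value(.#../.#.., H) = +1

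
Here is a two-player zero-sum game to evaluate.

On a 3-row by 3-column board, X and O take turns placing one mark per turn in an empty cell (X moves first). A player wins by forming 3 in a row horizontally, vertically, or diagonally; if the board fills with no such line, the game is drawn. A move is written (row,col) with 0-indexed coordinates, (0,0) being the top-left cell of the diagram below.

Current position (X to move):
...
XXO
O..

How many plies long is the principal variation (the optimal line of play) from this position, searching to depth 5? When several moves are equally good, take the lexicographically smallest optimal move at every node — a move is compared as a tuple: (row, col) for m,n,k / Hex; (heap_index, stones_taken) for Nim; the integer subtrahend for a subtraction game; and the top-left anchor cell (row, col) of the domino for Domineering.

PV length from [.../XXO/O..]: 5 plies

[.../XXO/O..] X move#1: (0,0):-1/X../XXO/O.., (0,1):+0/.X./XXO/O..*, (0,2):+0/..X/XXO/O.., (2,1):+0/.../XXO/OX., (2,2):+0/.../XXO/O.X
[.X./XXO/O..] O move#2: (0,0):-1/OX./XXO/O.., (0,2):-1/.XO/XXO/O.., (2,1):+0/.X./XXO/OO.*, (2,2):-1/.X./XXO/O.O
[.X./XXO/OO.] X move#3: (0,0):-1/XX./XXO/OO., (0,2):-1/.XX/XXO/OO., (2,2):+0/.X./XXO/OOX*
[.X./XXO/OOX] O move#4: (0,0):+0/OX./XXO/OOX*, (0,2):-1/.XO/XXO/OOX
[OX./XXO/OOX] X move#5: (0,2):+0/OXX/XXO/OOX*
[OXX/XXO/OOX] end (terminal +0, O#6); searched .../XXO/O.. to 5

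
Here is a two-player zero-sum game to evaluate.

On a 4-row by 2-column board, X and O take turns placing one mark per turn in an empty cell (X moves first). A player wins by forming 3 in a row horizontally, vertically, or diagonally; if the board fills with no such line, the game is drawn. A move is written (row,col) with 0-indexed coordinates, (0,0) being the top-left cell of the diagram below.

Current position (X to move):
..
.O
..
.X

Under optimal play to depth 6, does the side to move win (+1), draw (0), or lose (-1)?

value(../.O/../.X, X) = 0

p1 X@[../.O/../.X]: (0,0)[X./.O/../.X]+0* (0,1)[.X/.O/../.X]+0 (1,0)[../XO/../.X]+0 (2,0)[../.O/X./.X]+0 (2,1)[../.O/.X/.X]+0 (3,0)[../.O/../XX]+0
p2 O@[X./.O/../.X]: (0,1)[XO/.O/../.X]+0* (1,0)[X./OO/../.X]+0 (2,0)[X./.O/O./.X]+0 (2,1)[X./.O/.O/.X]+0 (3,0)[X./.O/../OX]+0
p3 X@[XO/.O/../.X]: (1,0)[XO/XO/../.X]-1 (2,0)[XO/.O/X./.X]-1 (2,1)[XO/.O/.X/.X]+0* (3,0)[XO/.O/../XX]-1
p4 O@[XO/.O/.X/.X]: (1,0)[XO/OO/.X/.X]+0* (2,0)[XO/.O/OX/.X]+0 (3,0)[XO/.O/.X/OX]+0
p5 X@[XO/OO/.X/.X]: (2,0)[XO/OO/XX/.X]+0* (3,0)[XO/OO/.X/XX]+0
p6 O@[XO/OO/XX/.X]: (3,0)[XO/OO/XX/OX]+0*
p7 X@[XO/OO/XX/OX] terminal +0; root [../.O/../.X] d6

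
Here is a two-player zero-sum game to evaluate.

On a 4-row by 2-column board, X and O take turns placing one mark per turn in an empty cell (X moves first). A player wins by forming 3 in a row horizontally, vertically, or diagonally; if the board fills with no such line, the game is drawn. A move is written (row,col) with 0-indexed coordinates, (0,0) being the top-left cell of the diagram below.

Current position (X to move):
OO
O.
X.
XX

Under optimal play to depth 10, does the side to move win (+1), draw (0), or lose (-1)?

p1 X@[OO/O./X./XX]: (1,1)[OO/OX/X./XX]+0* (2,1)[OO/O./XX/XX]+0
p2 O@[OO/OX/X./XX]: (2,1)[OO/OX/XO/XX]+0*
p3 X@[OO/OX/XO/XX] terminal +0; root [OO/O./X./XX] d10

value(OO/O./X./XX, X) = 0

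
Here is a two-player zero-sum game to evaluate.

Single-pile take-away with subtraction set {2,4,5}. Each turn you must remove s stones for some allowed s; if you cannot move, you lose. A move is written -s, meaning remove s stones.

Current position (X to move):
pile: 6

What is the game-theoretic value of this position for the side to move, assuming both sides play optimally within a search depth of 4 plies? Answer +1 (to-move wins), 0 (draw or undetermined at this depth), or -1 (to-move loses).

value(6, X) = +1

p1 X@[6]: -2[4]-1 -4[2]-1 -5[1]+1*
p2 O@[1] terminal -1; root [6] d4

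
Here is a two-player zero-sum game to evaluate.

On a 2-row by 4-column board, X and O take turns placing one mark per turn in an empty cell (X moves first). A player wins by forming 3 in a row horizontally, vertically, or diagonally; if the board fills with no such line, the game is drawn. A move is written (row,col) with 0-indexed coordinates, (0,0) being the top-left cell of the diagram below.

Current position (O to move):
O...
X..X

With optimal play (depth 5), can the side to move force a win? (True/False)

ply 1, O at O.../X..X | (0,1)=+0→OO../X..X*; (0,2)=+0→O.O./X..X; (0,3)=+0→O..O/X..X; (1,1)=+0→O.../XO.X; (1,2)=+0→O.../X.OX
ply 2, X at OO../X..X | (0,2)=+0→OOX./X..X*; (0,3)=-1→OO.X/X..X; (1,1)=-1→OO../XX.X; (1,2)=-1→OO../X.XX
ply 3, O at OOX./X..X | (0,3)=+0→OOXO/X..X*; (1,1)=+0→OOX./XO.X; (1,2)=+0→OOX./X.OX
ply 4, X at OOXO/X..X | (1,1)=+0→OOXO/XX.X*; (1,2)=+0→OOXO/X.XX
ply 5, O at OOXO/XX.X | (1,2)=+0→OOXO/XXOX*
ply 6: OOXO/XXOX is terminal +0 (X); from O.../X..X depth 5

O winning at [O.../X..X]: False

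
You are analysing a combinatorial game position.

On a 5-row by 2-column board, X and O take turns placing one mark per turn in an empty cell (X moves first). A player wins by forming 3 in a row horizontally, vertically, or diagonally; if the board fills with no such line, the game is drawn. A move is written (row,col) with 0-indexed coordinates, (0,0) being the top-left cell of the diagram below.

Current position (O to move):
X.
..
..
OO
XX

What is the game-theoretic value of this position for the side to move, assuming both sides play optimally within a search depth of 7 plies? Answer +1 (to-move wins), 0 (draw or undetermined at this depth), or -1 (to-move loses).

value(X./../../OO/XX, O) = 0

[X./../../OO/XX] O move#1: (0,1):+0/XO/../../OO/XX*, (1,0):+0/X./O./../OO/XX, (1,1):+0/X./.O/../OO/XX, (2,0):+0/X./../O./OO/XX, (2,1):+0/X./../.O/OO/XX
[XO/../../OO/XX] X move#2: (1,0):+0/XO/X./../OO/XX*, (1,1):+0/XO/.X/../OO/XX, (2,0):+0/XO/../X./OO/XX, (2,1):+0/XO/../.X/OO/XX
[XO/X./../OO/XX] O move#3: (1,1):-1/XO/XO/../OO/XX, (2,0):+0/XO/X./O./OO/XX*, (2,1):-1/XO/X./.O/OO/XX
[XO/X./O./OO/XX] X move#4: (1,1):+0/XO/XX/O./OO/XX*, (2,1):+0/XO/X./OX/OO/XX
[XO/XX/O./OO/XX] O move#5: (2,1):+0/XO/XX/OO/OO/XX*
[XO/XX/OO/OO/XX] end (terminal +0, X#6); searched X./../../OO/XX to 7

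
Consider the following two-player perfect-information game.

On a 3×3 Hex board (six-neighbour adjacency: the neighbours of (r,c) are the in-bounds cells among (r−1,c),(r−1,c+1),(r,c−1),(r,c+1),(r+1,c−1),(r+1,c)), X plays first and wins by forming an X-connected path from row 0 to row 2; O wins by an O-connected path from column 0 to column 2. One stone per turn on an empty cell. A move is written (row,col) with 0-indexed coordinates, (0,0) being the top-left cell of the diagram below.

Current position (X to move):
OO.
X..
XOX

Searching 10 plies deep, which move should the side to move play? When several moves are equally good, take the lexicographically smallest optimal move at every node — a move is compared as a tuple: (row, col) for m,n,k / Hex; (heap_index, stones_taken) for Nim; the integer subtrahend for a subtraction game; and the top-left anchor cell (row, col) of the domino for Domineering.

ply 1, X at OO./X../XOX | (0,2)=+1→OOX/X../XOX*; (1,1)=-1→OO./XX./XOX; (1,2)=-1→OO./X.X/XOX
ply 2, O at OOX/X../XOX | (1,1)=-1→OOX/XO./XOX*; (1,2)=-1→OOX/X.O/XOX
ply 3, X at OOX/XO./XOX | (1,2)=+1→OOX/XOX/XOX*
ply 4: OOX/XOX/XOX is terminal -1 (O); from OO./X../XOX depth 10

X's best at [OO./X../XOX]: (0,2)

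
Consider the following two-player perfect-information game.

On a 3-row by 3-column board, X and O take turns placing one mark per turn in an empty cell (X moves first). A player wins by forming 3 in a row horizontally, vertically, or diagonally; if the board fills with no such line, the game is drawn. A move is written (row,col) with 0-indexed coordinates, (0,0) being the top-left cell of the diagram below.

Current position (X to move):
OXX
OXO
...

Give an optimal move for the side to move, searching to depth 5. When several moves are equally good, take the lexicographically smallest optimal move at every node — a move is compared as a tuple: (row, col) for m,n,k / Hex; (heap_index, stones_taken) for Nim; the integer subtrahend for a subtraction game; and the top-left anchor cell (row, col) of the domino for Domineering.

ply 1, X at OXX/OXO/... | (2,0)=+1→OXX/OXO/X..*; (2,1)=+1→OXX/OXO/.X.; (2,2)=-1→OXX/OXO/..X
ply 2: OXX/OXO/X.. is terminal -1 (O); from OXX/OXO/... depth 5

X's best at [OXX/OXO/...]: (2,0)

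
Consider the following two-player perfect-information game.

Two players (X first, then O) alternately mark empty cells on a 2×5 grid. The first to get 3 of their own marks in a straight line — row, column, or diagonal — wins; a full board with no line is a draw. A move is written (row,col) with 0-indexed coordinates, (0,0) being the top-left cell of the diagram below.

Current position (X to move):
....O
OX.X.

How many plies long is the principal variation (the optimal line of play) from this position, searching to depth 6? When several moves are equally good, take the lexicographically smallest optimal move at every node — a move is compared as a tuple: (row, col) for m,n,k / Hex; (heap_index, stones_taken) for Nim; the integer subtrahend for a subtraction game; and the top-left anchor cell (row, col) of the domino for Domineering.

PV length from [....O/OX.X.]: 5 plies

[....O/OX.X.] X move#1: (0,0):+0/X...O/OX.X., (0,1):+1/.X..O/OX.X.*, (0,2):+1/..X.O/OX.X., (0,3):+0/...XO/OX.X., (1,2):+1/....O/OXXX., (1,4):+0/....O/OX.XX
[.X..O/OX.X.] O move#2: (0,0):-1/OX..O/OX.X.*, (0,2):-1/.XO.O/OX.X., (0,3):-1/.X.OO/OX.X., (1,2):-1/.X..O/OXOX., (1,4):-1/.X..O/OX.XO
[OX..O/OX.X.] X move#3: (0,2):+1/OXX.O/OX.X.*, (0,3):+1/OX.XO/OX.X., (1,2):+1/OX..O/OXXX., (1,4):+0/OX..O/OX.XX
[OXX.O/OX.X.] O move#4: (0,3):-1/OXXOO/OX.X.*, (1,2):-1/OXX.O/OXOX., (1,4):-1/OXX.O/OX.XO
[OXXOO/OX.X.] X move#5: (1,2):+1/OXXOO/OXXX.*, (1,4):+0/OXXOO/OX.XX
[OXXOO/OXXX.] end (terminal -1, O#6); searched ....O/OX.X. to 6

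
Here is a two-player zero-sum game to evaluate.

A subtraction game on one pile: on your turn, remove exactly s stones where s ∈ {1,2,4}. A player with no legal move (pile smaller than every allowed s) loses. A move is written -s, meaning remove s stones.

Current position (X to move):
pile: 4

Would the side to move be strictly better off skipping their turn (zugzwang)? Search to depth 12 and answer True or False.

zugzwang(4, X) = False

ply 1, X at 4 | -1=+1→3*; -2=-1→2; -4=+1→0
ply 2, O at 3 | -1=-1→2*; -2=-1→1
ply 3, X at 2 | -1=-1→1; -2=+1→0*
ply 4: 0 is terminal -1 (O); from 4 depth 12
suppose X passes — search the same position with O to move:
pass> ply 1, O at 4 | -1=+1→3*; -2=-1→2; -4=+1→0
pass> ply 2, X at 3 | -1=-1→2*; -2=-1→1
pass> ply 3, O at 2 | -1=-1→1; -2=+1→0*
pass> ply 4: 0 is terminal -1 (X); from 4 depth 12
for X: play +1, pass -1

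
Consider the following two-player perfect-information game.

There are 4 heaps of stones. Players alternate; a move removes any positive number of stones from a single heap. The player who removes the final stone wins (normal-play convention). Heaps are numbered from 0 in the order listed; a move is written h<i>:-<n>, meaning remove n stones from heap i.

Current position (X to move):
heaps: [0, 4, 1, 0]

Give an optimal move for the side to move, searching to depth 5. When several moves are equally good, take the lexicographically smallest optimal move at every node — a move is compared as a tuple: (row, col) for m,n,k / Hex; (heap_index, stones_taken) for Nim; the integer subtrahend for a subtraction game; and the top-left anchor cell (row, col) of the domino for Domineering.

X's best at [(0,4,1,0)]: h1:-3

[(0,4,1,0)] X move#1: h1:-1:-1/(0,3,1,0), h1:-2:-1/(0,2,1,0), h1:-3:+1/(0,1,1,0)*, h1:-4:-1/(0,0,1,0), h2:-1:-1/(0,4,0,0)
[(0,1,1,0)] O move#2: h1:-1:-1/(0,0,1,0)*, h2:-1:-1/(0,1,0,0)
[(0,0,1,0)] X move#3: h2:-1:+1/(0,0,0,0)*
[(0,0,0,0)] end (terminal -1, O#4); searched (0,4,1,0) to 5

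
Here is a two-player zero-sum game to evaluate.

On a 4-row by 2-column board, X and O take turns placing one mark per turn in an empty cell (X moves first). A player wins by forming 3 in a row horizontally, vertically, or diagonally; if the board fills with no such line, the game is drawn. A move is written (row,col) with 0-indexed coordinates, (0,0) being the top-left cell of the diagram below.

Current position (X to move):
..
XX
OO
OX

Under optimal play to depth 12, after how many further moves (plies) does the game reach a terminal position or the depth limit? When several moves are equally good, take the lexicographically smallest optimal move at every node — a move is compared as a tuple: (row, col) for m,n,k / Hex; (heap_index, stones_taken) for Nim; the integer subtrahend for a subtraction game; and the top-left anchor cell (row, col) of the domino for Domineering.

ply 1, X at ../XX/OO/OX | (0,0)=+0→X./XX/OO/OX*; (0,1)=+0→.X/XX/OO/OX
ply 2, O at X./XX/OO/OX | (0,1)=+0→XO/XX/OO/OX*
ply 3: XO/XX/OO/OX is terminal +0 (X); from ../XX/OO/OX depth 12

PV length from [../XX/OO/OX]: 2 plies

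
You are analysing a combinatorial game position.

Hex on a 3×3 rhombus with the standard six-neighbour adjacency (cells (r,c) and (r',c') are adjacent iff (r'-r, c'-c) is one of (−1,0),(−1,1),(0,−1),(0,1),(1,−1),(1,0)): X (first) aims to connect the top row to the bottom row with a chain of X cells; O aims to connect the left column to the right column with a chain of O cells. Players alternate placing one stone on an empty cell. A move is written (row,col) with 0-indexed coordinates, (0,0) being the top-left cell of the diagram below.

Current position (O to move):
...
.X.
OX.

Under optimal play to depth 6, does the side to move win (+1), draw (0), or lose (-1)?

value(.../.X./OX., O) = -1

[.../.X./OX.] O move#1: (0,0):-1/O../.X./OX.*, (0,1):-1/.O./.X./OX., (0,2):-1/..O/.X./OX., (1,0):-1/.../OX./OX., (1,2):-1/.../.XO/OX., (2,2):-1/.../.X./OXO
[O../.X./OX.] X move#2: (0,1):+1/OX./.X./OX.*, (0,2):+1/O.X/.X./OX., (1,0):+1/O../XX./OX., (1,2):+1/O../.XX/OX., (2,2):+1/O../.X./OXX
[OX./.X./OX.] end (terminal -1, O#3); searched .../.X./OX. to 6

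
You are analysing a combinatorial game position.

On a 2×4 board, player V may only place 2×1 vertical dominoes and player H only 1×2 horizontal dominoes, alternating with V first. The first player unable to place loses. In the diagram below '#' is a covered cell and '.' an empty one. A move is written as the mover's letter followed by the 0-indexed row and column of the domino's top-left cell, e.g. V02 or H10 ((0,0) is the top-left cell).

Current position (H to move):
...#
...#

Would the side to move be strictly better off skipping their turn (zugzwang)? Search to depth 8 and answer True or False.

zugzwang(...#/...#, H) = False

p1 H@[...#/...#]: H00[##.#/...#]+1* H01[.###/...#]+1 H10[...#/##.#]+1 H11[...#/.###]+1
p2 V@[##.#/...#]: V02[####/..##]-1*
p3 H@[####/..##]: H10[####/####]+1*
p4 V@[####/####] terminal -1; root [...#/...#] d8
suppose H passes — search the same position with V to move:
pass> p1 V@[...#/...#]: V00[#..#/#..#]-1 V01[.#.#/.#.#]+1* V02[..##/..##]-1
pass> p2 H@[.#.#/.#.#] terminal -1; root [...#/...#] d8
for H: play +1, pass -1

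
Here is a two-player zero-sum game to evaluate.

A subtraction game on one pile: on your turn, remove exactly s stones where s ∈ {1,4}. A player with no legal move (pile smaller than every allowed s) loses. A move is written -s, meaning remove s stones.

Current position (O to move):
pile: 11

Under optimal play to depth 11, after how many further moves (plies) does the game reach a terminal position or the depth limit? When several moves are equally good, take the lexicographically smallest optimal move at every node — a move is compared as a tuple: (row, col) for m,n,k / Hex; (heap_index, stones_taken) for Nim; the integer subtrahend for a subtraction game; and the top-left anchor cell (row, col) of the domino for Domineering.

ply 1, O at 11 | -1=+1→10*; -4=+1→7
ply 2, X at 10 | -1=-1→9*; -4=-1→6
ply 3, O at 9 | -1=-1→8; -4=+1→5*
ply 4, X at 5 | -1=-1→4*; -4=-1→1
ply 5, O at 4 | -1=-1→3; -4=+1→0*
ply 6: 0 is terminal -1 (X); from 11 depth 11

PV length from [11]: 5 plies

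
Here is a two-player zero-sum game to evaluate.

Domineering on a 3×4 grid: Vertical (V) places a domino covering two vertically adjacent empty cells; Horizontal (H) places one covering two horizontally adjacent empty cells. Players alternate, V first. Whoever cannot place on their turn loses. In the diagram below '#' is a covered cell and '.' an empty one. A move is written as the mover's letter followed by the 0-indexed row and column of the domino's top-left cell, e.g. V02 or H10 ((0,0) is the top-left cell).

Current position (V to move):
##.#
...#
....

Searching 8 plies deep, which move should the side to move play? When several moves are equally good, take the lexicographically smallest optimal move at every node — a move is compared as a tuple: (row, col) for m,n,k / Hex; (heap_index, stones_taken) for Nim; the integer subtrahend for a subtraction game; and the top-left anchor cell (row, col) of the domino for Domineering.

V's best at [##.#/...#/....]: V11

ply 1, V at ##.#/...#/.... | V02=-1→####/..##/....; V10=-1→##.#/#..#/#...; V11=+1→##.#/.#.#/.#..*; V12=-1→##.#/..##/..#.
ply 2, H at ##.#/.#.#/.#.. | H22=-1→##.#/.#.#/.###*
ply 3, V at ##.#/.#.#/.### | V02=+1→####/.###/.###*; V10=+1→##.#/##.#/####
ply 4: ####/.###/.### is terminal -1 (H); from ##.#/...#/.... depth 8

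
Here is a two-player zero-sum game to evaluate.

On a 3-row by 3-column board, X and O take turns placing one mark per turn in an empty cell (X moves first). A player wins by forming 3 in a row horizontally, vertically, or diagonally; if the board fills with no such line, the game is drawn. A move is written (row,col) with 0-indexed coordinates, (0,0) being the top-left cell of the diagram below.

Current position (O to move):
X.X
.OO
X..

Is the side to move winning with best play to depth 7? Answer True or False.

O winning at [X.X/.OO/X..]: True

p1 O@[X.X/.OO/X..]: (0,1)[XOX/.OO/X..]-1 (1,0)[X.X/OOO/X..]+1* (2,1)[X.X/.OO/XO.]-1 (2,2)[X.X/.OO/X.O]-1
p2 X@[X.X/OOO/X..] terminal -1; root [X.X/.OO/X..] d7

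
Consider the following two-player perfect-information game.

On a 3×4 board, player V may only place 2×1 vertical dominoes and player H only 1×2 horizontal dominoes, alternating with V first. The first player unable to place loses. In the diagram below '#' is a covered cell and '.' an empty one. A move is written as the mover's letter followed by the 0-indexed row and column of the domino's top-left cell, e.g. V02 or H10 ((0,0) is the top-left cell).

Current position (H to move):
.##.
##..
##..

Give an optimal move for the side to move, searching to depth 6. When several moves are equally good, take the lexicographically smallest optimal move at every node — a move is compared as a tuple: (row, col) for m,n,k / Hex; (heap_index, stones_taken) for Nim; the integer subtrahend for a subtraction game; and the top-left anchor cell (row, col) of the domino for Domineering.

H's best at [.##./##../##..]: H12

p1 H@[.##./##../##..]: H12[.##./####/##..]+1* H22[.##./##../####]-1
p2 V@[.##./####/##..] terminal -1; root [.##./##../##..] d6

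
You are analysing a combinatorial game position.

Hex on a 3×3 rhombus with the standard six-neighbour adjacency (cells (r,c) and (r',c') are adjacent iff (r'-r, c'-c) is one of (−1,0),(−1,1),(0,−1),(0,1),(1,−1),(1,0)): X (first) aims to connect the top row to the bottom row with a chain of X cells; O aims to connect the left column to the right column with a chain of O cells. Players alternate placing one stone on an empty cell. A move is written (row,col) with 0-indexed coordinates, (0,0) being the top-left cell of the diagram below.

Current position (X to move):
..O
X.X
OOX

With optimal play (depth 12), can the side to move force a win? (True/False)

X winning at [..O/X.X/OOX]: True

[..O/X.X/OOX] X move#1: (0,0):-1/X.O/X.X/OOX, (0,1):-1/.XO/X.X/OOX, (1,1):+1/..O/XXX/OOX*
[..O/XXX/OOX] O move#2: (0,0):-1/O.O/XXX/OOX*, (0,1):-1/.OO/XXX/OOX
[O.O/XXX/OOX] X move#3: (0,1):+1/OXO/XXX/OOX*
[OXO/XXX/OOX] end (terminal -1, O#4); searched ..O/X.X/OOX to 12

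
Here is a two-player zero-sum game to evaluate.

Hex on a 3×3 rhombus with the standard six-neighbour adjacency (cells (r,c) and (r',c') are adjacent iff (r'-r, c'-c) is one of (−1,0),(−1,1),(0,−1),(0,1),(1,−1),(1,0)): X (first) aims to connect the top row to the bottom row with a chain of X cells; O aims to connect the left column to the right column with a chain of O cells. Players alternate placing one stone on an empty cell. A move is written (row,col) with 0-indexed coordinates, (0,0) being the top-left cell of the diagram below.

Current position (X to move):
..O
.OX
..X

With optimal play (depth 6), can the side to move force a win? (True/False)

X winning at [..O/.OX/..X]: False

p1 X@[..O/.OX/..X]: (0,0)[X.O/.OX/..X]-1* (0,1)[.XO/.OX/..X]-1 (1,0)[..O/XOX/..X]-1 (2,0)[..O/.OX/X.X]-1 (2,1)[..O/.OX/.XX]-1
p2 O@[X.O/.OX/..X]: (0,1)[XOO/.OX/..X]+1* (1,0)[X.O/OOX/..X]+1 (2,0)[X.O/.OX/O.X]+1 (2,1)[X.O/.OX/.OX]+1
p3 X@[XOO/.OX/..X]: (1,0)[XOO/XOX/..X]-1* (2,0)[XOO/.OX/X.X]-1 (2,1)[XOO/.OX/.XX]-1
p4 O@[XOO/XOX/..X]: (2,0)[XOO/XOX/O.X]+1* (2,1)[XOO/XOX/.OX]-1
p5 X@[XOO/XOX/O.X] terminal -1; root [..O/.OX/..X] d6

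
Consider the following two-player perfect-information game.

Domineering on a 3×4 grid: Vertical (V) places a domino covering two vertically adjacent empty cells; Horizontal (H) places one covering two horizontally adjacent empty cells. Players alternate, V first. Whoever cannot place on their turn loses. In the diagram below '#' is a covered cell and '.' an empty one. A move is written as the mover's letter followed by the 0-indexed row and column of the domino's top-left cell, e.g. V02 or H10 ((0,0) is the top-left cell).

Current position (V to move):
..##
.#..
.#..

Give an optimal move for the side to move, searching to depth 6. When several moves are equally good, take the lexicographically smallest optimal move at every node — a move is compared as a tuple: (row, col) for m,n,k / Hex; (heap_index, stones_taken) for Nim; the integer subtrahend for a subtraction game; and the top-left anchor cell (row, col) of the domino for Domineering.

V's best at [..##/.#../.#..]: V12

p1 V@[..##/.#../.#..]: V00[#.##/##../.#..]-1 V10[..##/##../##..]-1 V12[..##/.##./.##.]+1* V13[..##/.#.#/.#.#]+1
p2 H@[..##/.##./.##.]: H00[####/.##./.##.]-1*
p3 V@[####/.##./.##.]: V10[####/###./###.]+1* V13[####/.###/.###]+1
p4 H@[####/###./###.] terminal -1; root [..##/.#../.#..] d6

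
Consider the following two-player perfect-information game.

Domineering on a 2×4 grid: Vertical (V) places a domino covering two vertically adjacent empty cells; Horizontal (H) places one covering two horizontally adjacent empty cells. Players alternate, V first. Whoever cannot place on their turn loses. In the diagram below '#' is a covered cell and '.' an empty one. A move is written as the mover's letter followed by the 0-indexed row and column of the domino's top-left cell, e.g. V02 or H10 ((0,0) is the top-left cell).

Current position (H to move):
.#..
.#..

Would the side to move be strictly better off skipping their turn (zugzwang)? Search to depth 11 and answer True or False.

[.#../.#..] H move#1: H02:+1/.###/.#..*, H12:+1/.#../.###
[.###/.#..] V move#2: V00:-1/####/##..*
[####/##..] H move#3: H12:+1/####/####*
[####/####] end (terminal -1, V#4); searched .#../.#.. to 11
pass branch (V moves first from the same position):
  | [.#../.#..] V move#1: V00:-1/##../##.., V02:+1/.##./.##.*, V03:+1/.#.#/.#.#
  | [.##./.##.] end (terminal -1, H#2); searched .#../.#.. to 11
H moving scores +1; H passing scores -1

zugzwang(.#../.#.., H) = False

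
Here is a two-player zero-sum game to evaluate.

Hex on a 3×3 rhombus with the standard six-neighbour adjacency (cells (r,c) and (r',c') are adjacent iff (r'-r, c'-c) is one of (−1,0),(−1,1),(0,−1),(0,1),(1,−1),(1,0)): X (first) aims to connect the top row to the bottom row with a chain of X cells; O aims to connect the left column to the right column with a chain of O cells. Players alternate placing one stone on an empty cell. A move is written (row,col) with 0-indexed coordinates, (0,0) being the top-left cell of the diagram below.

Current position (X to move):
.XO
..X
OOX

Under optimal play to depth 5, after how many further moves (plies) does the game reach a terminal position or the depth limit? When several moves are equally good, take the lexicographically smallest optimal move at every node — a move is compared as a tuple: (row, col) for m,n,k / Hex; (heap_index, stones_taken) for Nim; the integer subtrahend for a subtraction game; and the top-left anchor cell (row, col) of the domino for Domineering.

PV length from [.XO/..X/OOX]: 1 ply

ply 1, X at .XO/..X/OOX | (0,0)=-1→XXO/..X/OOX; (1,0)=-1→.XO/X.X/OOX; (1,1)=+1→.XO/.XX/OOX*
ply 2: .XO/.XX/OOX is terminal -1 (O); from .XO/..X/OOX depth 5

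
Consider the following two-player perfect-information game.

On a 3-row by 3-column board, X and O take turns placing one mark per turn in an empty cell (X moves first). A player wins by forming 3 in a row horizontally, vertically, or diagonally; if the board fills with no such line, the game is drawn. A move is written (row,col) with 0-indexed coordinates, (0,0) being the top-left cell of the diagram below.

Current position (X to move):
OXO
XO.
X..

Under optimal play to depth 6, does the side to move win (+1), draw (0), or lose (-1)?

value(OXO/XO./X.., X) = 0

[OXO/XO./X..] X move#1: (1,2):-1/OXO/XOX/X.., (2,1):-1/OXO/XO./XX., (2,2):+0/OXO/XO./X.X*
[OXO/XO./X.X] O move#2: (1,2):-1/OXO/XOO/X.X, (2,1):+0/OXO/XO./XOX*
[OXO/XO./XOX] X move#3: (1,2):+0/OXO/XOX/XOX*
[OXO/XOX/XOX] end (terminal +0, O#4); searched OXO/XO./X.. to 6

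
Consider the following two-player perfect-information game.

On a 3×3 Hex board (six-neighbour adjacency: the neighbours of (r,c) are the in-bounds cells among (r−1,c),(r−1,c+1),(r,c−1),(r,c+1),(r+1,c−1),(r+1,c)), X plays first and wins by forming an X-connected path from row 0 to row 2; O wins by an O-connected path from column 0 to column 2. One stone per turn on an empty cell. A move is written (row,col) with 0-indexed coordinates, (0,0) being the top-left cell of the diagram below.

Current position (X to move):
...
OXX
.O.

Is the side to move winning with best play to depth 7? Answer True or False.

X winning at [.../OXX/.O.]: True

[.../OXX/.O.] X move#1: (0,0):+1/X../OXX/.O.*, (0,1):+1/.X./OXX/.O., (0,2):+1/..X/OXX/.O., (2,0):+1/.../OXX/XO., (2,2):+1/.../OXX/.OX
[X../OXX/.O.] O move#2: (0,1):-1/XO./OXX/.O.*, (0,2):-1/X.O/OXX/.O., (2,0):-1/X../OXX/OO., (2,2):-1/X../OXX/.OO
[XO./OXX/.O.] X move#3: (0,2):+1/XOX/OXX/.O.*, (2,0):-1/XO./OXX/XO., (2,2):-1/XO./OXX/.OX
[XOX/OXX/.O.] O move#4: (2,0):-1/XOX/OXX/OO.*, (2,2):-1/XOX/OXX/.OO
[XOX/OXX/OO.] X move#5: (2,2):+1/XOX/OXX/OOX*
[XOX/OXX/OOX] end (terminal -1, O#6); searched .../OXX/.O. to 7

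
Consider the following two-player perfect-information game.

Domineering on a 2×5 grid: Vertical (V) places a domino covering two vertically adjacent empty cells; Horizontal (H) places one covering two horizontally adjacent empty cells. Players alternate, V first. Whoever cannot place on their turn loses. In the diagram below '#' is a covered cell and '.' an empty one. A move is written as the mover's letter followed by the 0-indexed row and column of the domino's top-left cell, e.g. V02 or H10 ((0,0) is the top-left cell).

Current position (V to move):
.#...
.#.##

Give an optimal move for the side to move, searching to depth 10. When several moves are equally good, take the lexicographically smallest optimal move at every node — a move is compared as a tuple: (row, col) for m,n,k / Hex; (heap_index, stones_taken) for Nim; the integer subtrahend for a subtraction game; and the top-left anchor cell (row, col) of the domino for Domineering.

ply 1, V at .#.../.#.## | V00=-1→##.../##.##; V02=+1→.##../.####*
ply 2, H at .##../.#### | H03=-1→.####/.####*
ply 3, V at .####/.#### | V00=+1→#####/#####*
ply 4: #####/##### is terminal -1 (H); from .#.../.#.## depth 10

V's best at [.#.../.#.##]: V02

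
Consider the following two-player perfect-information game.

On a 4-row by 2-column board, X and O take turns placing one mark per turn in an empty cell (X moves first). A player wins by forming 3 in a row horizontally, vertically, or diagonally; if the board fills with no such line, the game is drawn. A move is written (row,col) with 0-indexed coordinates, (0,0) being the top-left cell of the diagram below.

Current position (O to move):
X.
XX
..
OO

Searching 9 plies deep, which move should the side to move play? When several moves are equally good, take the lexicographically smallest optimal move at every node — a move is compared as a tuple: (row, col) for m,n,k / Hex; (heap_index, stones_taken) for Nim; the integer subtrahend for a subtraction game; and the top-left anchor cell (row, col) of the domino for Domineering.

p1 O@[X./XX/../OO]: (0,1)[XO/XX/../OO]-1 (2,0)[X./XX/O./OO]+0* (2,1)[X./XX/.O/OO]-1
p2 X@[X./XX/O./OO]: (0,1)[XX/XX/O./OO]+0* (2,1)[X./XX/OX/OO]+0
p3 O@[XX/XX/O./OO]: (2,1)[XX/XX/OO/OO]+0*
p4 X@[XX/XX/OO/OO] terminal +0; root [X./XX/../OO] d9

O's best at [X./XX/../OO]: (2,0)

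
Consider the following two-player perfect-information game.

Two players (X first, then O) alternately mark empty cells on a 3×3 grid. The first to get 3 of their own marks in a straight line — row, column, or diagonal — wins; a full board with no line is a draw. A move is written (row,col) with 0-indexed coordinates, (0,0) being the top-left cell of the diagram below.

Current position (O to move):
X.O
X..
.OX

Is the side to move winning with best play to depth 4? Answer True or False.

O winning at [X.O/X../.OX]: False

p1 O@[X.O/X../.OX]: (0,1)[XOO/X../.OX]-1* (1,1)[X.O/XO./.OX]-1 (1,2)[X.O/X.O/.OX]-1 (2,0)[X.O/X../OOX]-1
p2 X@[XOO/X../.OX]: (1,1)[XOO/XX./.OX]+1* (1,2)[XOO/X.X/.OX]-1 (2,0)[XOO/X../XOX]+1
p3 O@[XOO/XX./.OX] terminal -1; root [X.O/X../.OX] d4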